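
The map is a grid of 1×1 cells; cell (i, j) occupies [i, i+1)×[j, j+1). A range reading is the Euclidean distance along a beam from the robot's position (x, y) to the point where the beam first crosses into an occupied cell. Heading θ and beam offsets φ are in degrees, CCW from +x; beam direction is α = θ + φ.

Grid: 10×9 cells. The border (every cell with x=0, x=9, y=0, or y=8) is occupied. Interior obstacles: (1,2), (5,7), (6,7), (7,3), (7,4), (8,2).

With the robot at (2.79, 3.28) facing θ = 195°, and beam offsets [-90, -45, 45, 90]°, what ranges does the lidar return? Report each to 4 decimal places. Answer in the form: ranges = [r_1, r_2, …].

beam 1: φ=-90°, α=105°
  d=(-0.2588,0.9659)  start (2,3)  tX=3.0523 tY=0.7454  stride 1/|dx|=3.8637 1/|dy|=1.0353
    cross y-line → (2,4), t=0.7454
    cross y-line → (2,5), t=1.7807
    cross y-line → (2,6), t=2.8160
    cross x-line → (1,6), t=3.0523
    cross y-line → (1,7), t=3.8512
    cross y-line → (1,8), t=4.8865 (wall)
  → r_1 = 4.8865
beam 2: φ=-45°, α=150°
  d=(-0.8660,0.5000)  start (2,3)  tX=0.9122 tY=1.4400  stride 1/|dx|=1.1547 1/|dy|=2.0000
    cross x-line → (1,3), t=0.9122
    cross y-line → (1,4), t=1.4400
    cross x-line → (0,4), t=2.0669 (wall)
  → r_2 = 2.0669
beam 3: φ=45°, α=240°
  d=(-0.5000,-0.8660)  start (2,3)  tX=1.5800 tY=0.3233  stride 1/|dx|=2.0000 1/|dy|=1.1547
    cross y-line → (2,2), t=0.3233
    cross y-line → (2,1), t=1.4780
    cross x-line → (1,1), t=1.5800
    cross y-line → (1,0), t=2.6327 (wall)
  → r_3 = 2.6327
beam 4: φ=90°, α=285°
  d=(0.2588,-0.9659)  start (2,3)  tX=0.8114 tY=0.2899  stride 1/|dx|=3.8637 1/|dy|=1.0353
    cross y-line → (2,2), t=0.2899
    cross x-line → (3,2), t=0.8114
    cross y-line → (3,1), t=1.3252
    cross y-line → (3,0), t=2.3604 (wall)
  → r_4 = 2.3604

ranges = [4.8865, 2.0669, 2.6327, 2.3604]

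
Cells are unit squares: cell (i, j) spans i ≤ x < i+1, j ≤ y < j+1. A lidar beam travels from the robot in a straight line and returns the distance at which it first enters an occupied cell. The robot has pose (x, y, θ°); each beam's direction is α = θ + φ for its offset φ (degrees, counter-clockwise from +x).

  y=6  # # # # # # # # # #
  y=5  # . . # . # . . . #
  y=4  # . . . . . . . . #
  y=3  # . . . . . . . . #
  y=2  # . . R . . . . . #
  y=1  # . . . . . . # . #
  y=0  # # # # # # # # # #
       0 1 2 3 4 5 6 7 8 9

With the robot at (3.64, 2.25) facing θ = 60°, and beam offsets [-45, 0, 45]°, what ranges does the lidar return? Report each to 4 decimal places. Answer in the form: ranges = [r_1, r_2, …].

beam 1: φ=-45°, α=15°
  dir = (cos 15°, sin 15°) = (0.9659, 0.2588); from cell (3,2)
  next x-line at t=0.3727, next y-line at t=2.8978; Δt_x=1.0353, Δt_y=3.8637
    x: enter (4,2) at t=0.3727
    x: enter (5,2) at t=1.4080
    x: enter (6,2) at t=2.4433
    y: enter (6,3) at t=2.8978
    x: enter (7,3) at t=3.4785
    x: enter (8,3) at t=4.5138
    x: enter (9,3) at t=5.5491 ← occupied
  → r_1 = 5.5491
beam 2: φ=0°, α=60°
  dir = (cos 60°, sin 60°) = (0.5000, 0.8660); from cell (3,2)
  next x-line at t=0.7200, next y-line at t=0.8660; Δt_x=2.0000, Δt_y=1.1547
    x: enter (4,2) at t=0.7200
    y: enter (4,3) at t=0.8660
    y: enter (4,4) at t=2.0207
    x: enter (5,4) at t=2.7200
    y: enter (5,5) at t=3.1754 ← occupied
  → r_2 = 3.1754
beam 3: φ=45°, α=105°
  dir = (cos 105°, sin 105°) = (-0.2588, 0.9659); from cell (3,2)
  next x-line at t=2.4728, next y-line at t=0.7765; Δt_x=3.8637, Δt_y=1.0353
    y: enter (3,3) at t=0.7765
    y: enter (3,4) at t=1.8117
    x: enter (2,4) at t=2.4728
    y: enter (2,5) at t=2.8470
    y: enter (2,6) at t=3.8823 ← occupied
  → r_3 = 3.8823

ranges = [5.5491, 3.1754, 3.8823]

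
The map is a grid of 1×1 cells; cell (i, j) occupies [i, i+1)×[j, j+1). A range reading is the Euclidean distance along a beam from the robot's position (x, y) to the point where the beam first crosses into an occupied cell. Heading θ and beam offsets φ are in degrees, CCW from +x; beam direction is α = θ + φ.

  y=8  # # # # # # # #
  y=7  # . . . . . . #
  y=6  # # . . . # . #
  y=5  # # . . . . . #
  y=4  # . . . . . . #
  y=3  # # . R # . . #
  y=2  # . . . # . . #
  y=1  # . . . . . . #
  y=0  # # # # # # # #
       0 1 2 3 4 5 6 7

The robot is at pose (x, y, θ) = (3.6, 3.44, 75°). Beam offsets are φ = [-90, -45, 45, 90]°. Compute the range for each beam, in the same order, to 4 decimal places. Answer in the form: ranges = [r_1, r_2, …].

beam 1: φ=-90°, α=345°
  d=(0.9659,-0.2588)  start (3,3)  tX=0.4141 tY=1.7000  stride 1/|dx|=1.0353 1/|dy|=3.8637
    cross x-line → (4,3), t=0.4141 (wall)
  → r_1 = 0.4141
beam 2: φ=-45°, α=30°
  d=(0.8660,0.5000)  start (3,3)  tX=0.4619 tY=1.1200  stride 1/|dx|=1.1547 1/|dy|=2.0000
    cross x-line → (4,3), t=0.4619 (wall)
  → r_2 = 0.4619
beam 3: φ=45°, α=120°
  d=(-0.5000,0.8660)  start (3,3)  tX=1.2000 tY=0.6466  stride 1/|dx|=2.0000 1/|dy|=1.1547
    cross y-line → (3,4), t=0.6466
    cross x-line → (2,4), t=1.2000
    cross y-line → (2,5), t=1.8013
    cross y-line → (2,6), t=2.9560
    cross x-line → (1,6), t=3.2000 (wall)
  → r_3 = 3.2000
beam 4: φ=90°, α=165°
  d=(-0.9659,0.2588)  start (3,3)  tX=0.6212 tY=2.1637  stride 1/|dx|=1.0353 1/|dy|=3.8637
    cross x-line → (2,3), t=0.6212
    cross x-line → (1,3), t=1.6564 (wall)
  → r_4 = 1.6564

ranges = [0.4141, 0.4619, 3.2000, 1.6564]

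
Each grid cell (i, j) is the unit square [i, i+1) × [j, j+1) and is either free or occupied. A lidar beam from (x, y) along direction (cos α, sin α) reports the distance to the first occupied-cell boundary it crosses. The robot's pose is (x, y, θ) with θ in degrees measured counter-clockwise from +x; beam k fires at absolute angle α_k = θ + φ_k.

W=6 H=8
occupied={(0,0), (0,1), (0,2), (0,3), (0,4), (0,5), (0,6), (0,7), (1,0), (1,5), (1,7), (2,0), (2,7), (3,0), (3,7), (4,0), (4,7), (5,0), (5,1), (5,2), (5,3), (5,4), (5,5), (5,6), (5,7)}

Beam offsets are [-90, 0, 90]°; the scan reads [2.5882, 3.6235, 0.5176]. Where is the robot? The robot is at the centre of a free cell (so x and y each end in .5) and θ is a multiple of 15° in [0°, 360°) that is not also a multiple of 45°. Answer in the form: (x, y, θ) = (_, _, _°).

Enumerate (i+0.5, j+0.5, θ) over the 23 free cells and 16 admissible headings. For each, cast all 3 beams and compare to the given ranges.
  (1.5, 2.5, 345°): beam 1 = 1.5529 ≠ 2.5882 ✗
  (3.5, 2.5, 60°): beam 1 = 1.7321 ≠ 2.5882 ✗
  (4.5, 3.5, 285°): beam 1 = 3.6235 ≠ 2.5882 ✗
  …
  (4.5, 4.5, 255°): r_1=2.5882, r_2=3.6235, r_3=0.5176 — all match ✓
No second candidate reproduces the full scan.

(x, y, θ) = (4.5, 4.5, 255°)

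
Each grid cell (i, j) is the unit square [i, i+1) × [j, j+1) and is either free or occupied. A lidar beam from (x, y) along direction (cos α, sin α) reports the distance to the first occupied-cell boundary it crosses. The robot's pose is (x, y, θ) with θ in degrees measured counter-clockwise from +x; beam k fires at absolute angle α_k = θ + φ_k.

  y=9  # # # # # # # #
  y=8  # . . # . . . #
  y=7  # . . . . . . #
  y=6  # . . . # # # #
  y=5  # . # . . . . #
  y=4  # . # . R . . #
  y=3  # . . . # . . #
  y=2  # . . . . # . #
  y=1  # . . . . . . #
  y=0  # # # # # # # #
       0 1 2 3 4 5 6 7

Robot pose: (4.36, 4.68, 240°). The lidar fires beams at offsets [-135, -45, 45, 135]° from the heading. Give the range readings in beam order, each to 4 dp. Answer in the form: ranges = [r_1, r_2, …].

ranges = [1.3666, 1.4080, 0.7040, 2.7331]

beam 1: φ=-135°, α=105°
  d=(-0.2588,0.9659)  start (4,4)  tX=1.3909 tY=0.3313  stride 1/|dx|=3.8637 1/|dy|=1.0353
    cross y-line → (4,5), t=0.3313
    cross y-line → (4,6), t=1.3666 (wall)
  → r_1 = 1.3666
beam 2: φ=-45°, α=195°
  d=(-0.9659,-0.2588)  start (4,4)  tX=0.3727 tY=2.6273  stride 1/|dx|=1.0353 1/|dy|=3.8637
    cross x-line → (3,4), t=0.3727
    cross x-line → (2,4), t=1.4080 (wall)
  → r_2 = 1.4080
beam 3: φ=45°, α=285°
  d=(0.2588,-0.9659)  start (4,4)  tX=2.4728 tY=0.7040  stride 1/|dx|=3.8637 1/|dy|=1.0353
    cross y-line → (4,3), t=0.7040 (wall)
  → r_3 = 0.7040
beam 4: φ=135°, α=15°
  d=(0.9659,0.2588)  start (4,4)  tX=0.6626 tY=1.2364  stride 1/|dx|=1.0353 1/|dy|=3.8637
    cross x-line → (5,4), t=0.6626
    cross y-line → (5,5), t=1.2364
    cross x-line → (6,5), t=1.6979
    cross x-line → (7,5), t=2.7331 (wall)
  → r_4 = 2.7331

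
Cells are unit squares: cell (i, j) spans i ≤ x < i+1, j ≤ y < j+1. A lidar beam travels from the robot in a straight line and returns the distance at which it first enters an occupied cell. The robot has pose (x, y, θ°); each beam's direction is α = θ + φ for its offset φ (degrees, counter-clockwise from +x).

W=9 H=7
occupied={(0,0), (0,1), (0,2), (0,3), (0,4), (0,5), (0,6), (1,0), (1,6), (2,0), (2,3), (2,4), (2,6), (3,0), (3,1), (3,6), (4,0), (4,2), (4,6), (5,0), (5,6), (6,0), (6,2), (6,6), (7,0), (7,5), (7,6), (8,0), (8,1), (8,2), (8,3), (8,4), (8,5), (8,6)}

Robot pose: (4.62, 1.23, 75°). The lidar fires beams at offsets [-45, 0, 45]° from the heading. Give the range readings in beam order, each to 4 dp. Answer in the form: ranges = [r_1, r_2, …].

ranges = [1.5935, 0.7972, 0.8891]

beam 1: φ=-45°, α=30°
  direction (0.8660, 0.5000); cell (4,1); t to first gridline: x 0.4388, y 1.5400 (then +1.1547 / +2.0000)
    (5,1) via x @ 0.4388
    (5,2) via y @ 1.5400
    (6,2) via x @ 1.5935  # hit
  → r_1 = 1.5935
beam 2: φ=0°, α=75°
  direction (0.2588, 0.9659); cell (4,1); t to first gridline: x 1.4682, y 0.7972 (then +3.8637 / +1.0353)
    (4,2) via y @ 0.7972  # hit
  → r_2 = 0.7972
beam 3: φ=45°, α=120°
  direction (-0.5000, 0.8660); cell (4,1); t to first gridline: x 1.2400, y 0.8891 (then +2.0000 / +1.1547)
    (4,2) via y @ 0.8891  # hit
  → r_3 = 0.8891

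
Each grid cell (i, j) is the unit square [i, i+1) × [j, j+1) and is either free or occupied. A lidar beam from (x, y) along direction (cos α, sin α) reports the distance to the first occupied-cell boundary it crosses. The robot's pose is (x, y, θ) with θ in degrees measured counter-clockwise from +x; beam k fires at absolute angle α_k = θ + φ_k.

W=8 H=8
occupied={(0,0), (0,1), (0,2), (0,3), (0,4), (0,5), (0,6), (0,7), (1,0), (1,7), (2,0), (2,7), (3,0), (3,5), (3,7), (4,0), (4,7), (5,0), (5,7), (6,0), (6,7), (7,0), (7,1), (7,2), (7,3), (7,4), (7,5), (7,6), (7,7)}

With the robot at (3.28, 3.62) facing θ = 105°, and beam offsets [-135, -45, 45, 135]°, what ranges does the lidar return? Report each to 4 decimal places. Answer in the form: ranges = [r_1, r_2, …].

beam 1: φ=-135°, α=330°
  cosα=0.8660 sinα=-0.5000 | (3,3) | tMaxX 0.8314 tMaxY 1.2400 | tΔX 1.1547 tΔY 2.0000
    t=0.8314 [x] (4,3)
    t=1.2400 [y] (4,2)
    t=1.9861 [x] (5,2)
    t=3.1408 [x] (6,2)
    t=3.2400 [y] (6,1)
    t=4.2955 [x] (7,1) — stop
  → r_1 = 4.2955
beam 2: φ=-45°, α=60°
  cosα=0.5000 sinα=0.8660 | (3,3) | tMaxX 1.4400 tMaxY 0.4388 | tΔX 2.0000 tΔY 1.1547
    t=0.4388 [y] (3,4)
    t=1.4400 [x] (4,4)
    t=1.5935 [y] (4,5)
    t=2.7482 [y] (4,6)
    t=3.4400 [x] (5,6)
    t=3.9029 [y] (5,7) — stop
  → r_2 = 3.9029
beam 3: φ=45°, α=150°
  cosα=-0.8660 sinα=0.5000 | (3,3) | tMaxX 0.3233 tMaxY 0.7600 | tΔX 1.1547 tΔY 2.0000
    t=0.3233 [x] (2,3)
    t=0.7600 [y] (2,4)
    t=1.4780 [x] (1,4)
    t=2.6327 [x] (0,4) — stop
  → r_3 = 2.6327
beam 4: φ=135°, α=240°
  cosα=-0.5000 sinα=-0.8660 | (3,3) | tMaxX 0.5600 tMaxY 0.7159 | tΔX 2.0000 tΔY 1.1547
    t=0.5600 [x] (2,3)
    t=0.7159 [y] (2,2)
    t=1.8706 [y] (2,1)
    t=2.5600 [x] (1,1)
    t=3.0253 [y] (1,0) — stop
  → r_4 = 3.0253

ranges = [4.2955, 3.9029, 2.6327, 3.0253]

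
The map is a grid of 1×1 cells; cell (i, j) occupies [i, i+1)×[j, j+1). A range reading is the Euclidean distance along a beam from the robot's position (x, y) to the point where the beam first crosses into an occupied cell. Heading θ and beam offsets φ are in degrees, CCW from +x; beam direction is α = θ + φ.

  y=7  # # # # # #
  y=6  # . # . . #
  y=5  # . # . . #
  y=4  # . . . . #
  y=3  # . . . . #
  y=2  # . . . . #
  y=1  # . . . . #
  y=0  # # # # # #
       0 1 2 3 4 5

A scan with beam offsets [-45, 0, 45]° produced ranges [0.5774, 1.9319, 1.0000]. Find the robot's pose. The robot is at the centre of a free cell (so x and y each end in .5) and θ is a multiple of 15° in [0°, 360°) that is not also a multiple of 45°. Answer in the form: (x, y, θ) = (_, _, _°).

(x, y, θ) = (1.5, 6.5, 255°)

Candidates: 22 free-cell centres × 16 headings = 352 poses. Raycast each; keep the one whose scan matches to 4 dp.
  (3.5, 3.5, 300°): beam 1 = 2.5882 ≠ 0.5774 ✗
  (1.5, 2.5, 30°): beam 1 = 3.6235 ≠ 0.5774 ✗
  (4.5, 1.5, 150°): beam 1 = 5.6940 ≠ 0.5774 ✗
  (3.5, 1.5, 150°): beam 1 = 3.6235 ≠ 0.5774 ✗
  …
  (1.5, 6.5, 255°): r_1=0.5774, r_2=1.9319, r_3=1.0000 — all match ✓
No second candidate reproduces the full scan.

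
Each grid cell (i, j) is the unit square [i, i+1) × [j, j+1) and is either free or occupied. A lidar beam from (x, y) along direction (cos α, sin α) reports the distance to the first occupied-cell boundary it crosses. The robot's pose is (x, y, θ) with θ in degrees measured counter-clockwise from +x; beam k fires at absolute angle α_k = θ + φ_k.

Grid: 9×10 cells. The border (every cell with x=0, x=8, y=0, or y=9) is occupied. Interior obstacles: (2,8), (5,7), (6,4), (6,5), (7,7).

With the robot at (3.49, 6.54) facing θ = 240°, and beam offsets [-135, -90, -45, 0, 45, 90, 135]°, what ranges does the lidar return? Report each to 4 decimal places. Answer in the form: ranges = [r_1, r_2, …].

beam 1: φ=-135°, α=105°
  d=(-0.2588,0.9659)  start (3,6)  tX=1.8932 tY=0.4762  stride 1/|dx|=3.8637 1/|dy|=1.0353
    cross y-line → (3,7), t=0.4762
    cross y-line → (3,8), t=1.5115
    cross x-line → (2,8), t=1.8932 (wall)
  → r_1 = 1.8932
beam 2: φ=-90°, α=150°
  d=(-0.8660,0.5000)  start (3,6)  tX=0.5658 tY=0.9200  stride 1/|dx|=1.1547 1/|dy|=2.0000
    cross x-line → (2,6), t=0.5658
    cross y-line → (2,7), t=0.9200
    cross x-line → (1,7), t=1.7205
    cross x-line → (0,7), t=2.8752 (wall)
  → r_2 = 2.8752
beam 3: φ=-45°, α=195°
  d=(-0.9659,-0.2588)  start (3,6)  tX=0.5073 tY=2.0864  stride 1/|dx|=1.0353 1/|dy|=3.8637
    cross x-line → (2,6), t=0.5073
    cross x-line → (1,6), t=1.5426
    cross y-line → (1,5), t=2.0864
    cross x-line → (0,5), t=2.5778 (wall)
  → r_3 = 2.5778
beam 4: φ=0°, α=240°
  d=(-0.5000,-0.8660)  start (3,6)  tX=0.9800 tY=0.6235  stride 1/|dx|=2.0000 1/|dy|=1.1547
    cross y-line → (3,5), t=0.6235
    cross x-line → (2,5), t=0.9800
    cross y-line → (2,4), t=1.7782
    cross y-line → (2,3), t=2.9329
    cross x-line → (1,3), t=2.9800
    cross y-line → (1,2), t=4.0876
    cross x-line → (0,2), t=4.9800 (wall)
  → r_4 = 4.9800
beam 5: φ=45°, α=285°
  d=(0.2588,-0.9659)  start (3,6)  tX=1.9705 tY=0.5590  stride 1/|dx|=3.8637 1/|dy|=1.0353
    cross y-line → (3,5), t=0.5590
    cross y-line → (3,4), t=1.5943
    cross x-line → (4,4), t=1.9705
    cross y-line → (4,3), t=2.6296
    cross y-line → (4,2), t=3.6649
    cross y-line → (4,1), t=4.7002
    cross y-line → (4,0), t=5.7354 (wall)
  → r_5 = 5.7354
beam 6: φ=90°, α=330°
  d=(0.8660,-0.5000)  start (3,6)  tX=0.5889 tY=1.0800  stride 1/|dx|=1.1547 1/|dy|=2.0000
    cross x-line → (4,6), t=0.5889
    cross y-line → (4,5), t=1.0800
    cross x-line → (5,5), t=1.7436
    cross x-line → (6,5), t=2.8983 (wall)
  → r_6 = 2.8983
beam 7: φ=135°, α=15°
  d=(0.9659,0.2588)  start (3,6)  tX=0.5280 tY=1.7773  stride 1/|dx|=1.0353 1/|dy|=3.8637
    cross x-line → (4,6), t=0.5280
    cross x-line → (5,6), t=1.5633
    cross y-line → (5,7), t=1.7773 (wall)
  → r_7 = 1.7773

ranges = [1.8932, 2.8752, 2.5778, 4.9800, 5.7354, 2.8983, 1.7773]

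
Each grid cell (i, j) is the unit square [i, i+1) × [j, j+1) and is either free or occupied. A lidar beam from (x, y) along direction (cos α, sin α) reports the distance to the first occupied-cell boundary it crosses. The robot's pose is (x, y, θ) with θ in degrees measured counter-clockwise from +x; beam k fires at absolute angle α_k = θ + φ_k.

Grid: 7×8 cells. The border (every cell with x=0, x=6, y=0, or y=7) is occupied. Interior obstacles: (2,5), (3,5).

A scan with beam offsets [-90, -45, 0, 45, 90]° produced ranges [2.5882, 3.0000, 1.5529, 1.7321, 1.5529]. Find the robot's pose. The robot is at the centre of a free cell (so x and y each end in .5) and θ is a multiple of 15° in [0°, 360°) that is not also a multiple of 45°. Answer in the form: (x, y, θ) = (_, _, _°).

Enumerate (i+0.5, j+0.5, θ) over the 28 free cells and 16 admissible headings. For each, cast all 5 beams and compare to the given ranges.
  (1.5, 1.5, 300°): beam 1 = 0.5774 ≠ 2.5882 ✗
  (3.5, 4.5, 120°): beam 1 = 2.8868 ≠ 2.5882 ✗
  (1.5, 5.5, 165°): beam 1 = 1.5529 ≠ 2.5882 ✗
  (5.5, 3.5, 120°): beam 1 = 0.5774 ≠ 2.5882 ✗
  …
  (2.5, 2.5, 165°): r_1=2.5882, r_2=3.0000, r_3=1.5529, r_4=1.7321, r_5=1.5529 — all match ✓
No second candidate reproduces the full scan.

(x, y, θ) = (2.5, 2.5, 165°)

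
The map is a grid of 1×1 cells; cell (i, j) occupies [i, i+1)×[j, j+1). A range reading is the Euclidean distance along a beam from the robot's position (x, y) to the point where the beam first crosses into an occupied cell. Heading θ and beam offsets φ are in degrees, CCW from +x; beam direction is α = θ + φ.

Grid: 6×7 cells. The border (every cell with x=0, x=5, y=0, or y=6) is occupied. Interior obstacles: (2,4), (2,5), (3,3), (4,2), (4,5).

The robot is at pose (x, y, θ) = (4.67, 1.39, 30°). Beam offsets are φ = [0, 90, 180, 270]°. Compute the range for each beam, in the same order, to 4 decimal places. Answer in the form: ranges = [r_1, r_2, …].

ranges = [0.3811, 0.7044, 0.7800, 0.4503]

beam 1: φ=0°, α=30°
  d=(0.8660,0.5000)  start (4,1)  tX=0.3811 tY=1.2200  stride 1/|dx|=1.1547 1/|dy|=2.0000
    cross x-line → (5,1), t=0.3811 (wall)
  → r_1 = 0.3811
beam 2: φ=90°, α=120°
  d=(-0.5000,0.8660)  start (4,1)  tX=1.3400 tY=0.7044  stride 1/|dx|=2.0000 1/|dy|=1.1547
    cross y-line → (4,2), t=0.7044 (wall)
  → r_2 = 0.7044
beam 3: φ=180°, α=210°
  d=(-0.8660,-0.5000)  start (4,1)  tX=0.7736 tY=0.7800  stride 1/|dx|=1.1547 1/|dy|=2.0000
    cross x-line → (3,1), t=0.7736
    cross y-line → (3,0), t=0.7800 (wall)
  → r_3 = 0.7800
beam 4: φ=270°, α=300°
  d=(0.5000,-0.8660)  start (4,1)  tX=0.6600 tY=0.4503  stride 1/|dx|=2.0000 1/|dy|=1.1547
    cross y-line → (4,0), t=0.4503 (wall)
  → r_4 = 0.4503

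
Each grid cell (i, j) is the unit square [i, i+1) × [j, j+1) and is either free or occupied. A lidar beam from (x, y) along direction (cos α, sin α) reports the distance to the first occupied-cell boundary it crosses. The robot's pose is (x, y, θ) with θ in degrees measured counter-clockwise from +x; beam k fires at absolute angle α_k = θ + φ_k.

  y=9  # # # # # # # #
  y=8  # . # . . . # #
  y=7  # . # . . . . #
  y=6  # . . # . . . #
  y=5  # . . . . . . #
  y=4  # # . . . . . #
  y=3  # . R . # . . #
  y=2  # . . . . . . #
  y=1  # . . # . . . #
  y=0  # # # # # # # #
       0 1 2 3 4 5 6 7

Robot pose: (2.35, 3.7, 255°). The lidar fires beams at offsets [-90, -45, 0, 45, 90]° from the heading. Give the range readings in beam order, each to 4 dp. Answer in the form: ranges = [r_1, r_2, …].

ranges = [1.1591, 1.5588, 2.7952, 1.9630, 1.7082]

beam 1: φ=-90°, α=165°
  dir = (cos 165°, sin 165°) = (-0.9659, 0.2588); from cell (2,3)
  next x-line at t=0.3623, next y-line at t=1.1591; Δt_x=1.0353, Δt_y=3.8637
    x: enter (1,3) at t=0.3623
    y: enter (1,4) at t=1.1591 ← occupied
  → r_1 = 1.1591
beam 2: φ=-45°, α=210°
  dir = (cos 210°, sin 210°) = (-0.8660, -0.5000); from cell (2,3)
  next x-line at t=0.4041, next y-line at t=1.4000; Δt_x=1.1547, Δt_y=2.0000
    x: enter (1,3) at t=0.4041
    y: enter (1,2) at t=1.4000
    x: enter (0,2) at t=1.5588 ← occupied
  → r_2 = 1.5588
beam 3: φ=0°, α=255°
  dir = (cos 255°, sin 255°) = (-0.2588, -0.9659); from cell (2,3)
  next x-line at t=1.3523, next y-line at t=0.7247; Δt_x=3.8637, Δt_y=1.0353
    y: enter (2,2) at t=0.7247
    x: enter (1,2) at t=1.3523
    y: enter (1,1) at t=1.7600
    y: enter (1,0) at t=2.7952 ← occupied
  → r_3 = 2.7952
beam 4: φ=45°, α=300°
  dir = (cos 300°, sin 300°) = (0.5000, -0.8660); from cell (2,3)
  next x-line at t=1.3000, next y-line at t=0.8083; Δt_x=2.0000, Δt_y=1.1547
    y: enter (2,2) at t=0.8083
    x: enter (3,2) at t=1.3000
    y: enter (3,1) at t=1.9630 ← occupied
  → r_4 = 1.9630
beam 5: φ=90°, α=345°
  dir = (cos 345°, sin 345°) = (0.9659, -0.2588); from cell (2,3)
  next x-line at t=0.6729, next y-line at t=2.7046; Δt_x=1.0353, Δt_y=3.8637
    x: enter (3,3) at t=0.6729
    x: enter (4,3) at t=1.7082 ← occupied
  → r_5 = 1.7082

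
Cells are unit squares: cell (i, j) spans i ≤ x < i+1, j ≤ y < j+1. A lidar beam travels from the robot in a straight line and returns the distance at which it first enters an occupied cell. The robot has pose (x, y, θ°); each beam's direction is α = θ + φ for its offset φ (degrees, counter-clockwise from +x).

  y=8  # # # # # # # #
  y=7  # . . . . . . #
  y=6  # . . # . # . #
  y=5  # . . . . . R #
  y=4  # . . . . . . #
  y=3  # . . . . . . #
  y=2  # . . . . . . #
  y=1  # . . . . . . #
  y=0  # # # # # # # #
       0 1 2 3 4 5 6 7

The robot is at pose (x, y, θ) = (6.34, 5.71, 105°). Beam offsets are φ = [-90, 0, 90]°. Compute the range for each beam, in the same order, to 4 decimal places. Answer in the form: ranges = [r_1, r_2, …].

ranges = [0.6833, 1.3137, 5.5284]

beam 1: φ=-90°, α=15°
  dir = (cos 15°, sin 15°) = (0.9659, 0.2588); from cell (6,5)
  next x-line at t=0.6833, next y-line at t=1.1205; Δt_x=1.0353, Δt_y=3.8637
    x: enter (7,5) at t=0.6833 ← occupied
  → r_1 = 0.6833
beam 2: φ=0°, α=105°
  dir = (cos 105°, sin 105°) = (-0.2588, 0.9659); from cell (6,5)
  next x-line at t=1.3137, next y-line at t=0.3002; Δt_x=3.8637, Δt_y=1.0353
    y: enter (6,6) at t=0.3002
    x: enter (5,6) at t=1.3137 ← occupied
  → r_2 = 1.3137
beam 3: φ=90°, α=195°
  dir = (cos 195°, sin 195°) = (-0.9659, -0.2588); from cell (6,5)
  next x-line at t=0.3520, next y-line at t=2.7432; Δt_x=1.0353, Δt_y=3.8637
    x: enter (5,5) at t=0.3520
    x: enter (4,5) at t=1.3873
    x: enter (3,5) at t=2.4225
    y: enter (3,4) at t=2.7432
    x: enter (2,4) at t=3.4578
    x: enter (1,4) at t=4.4931
    x: enter (0,4) at t=5.5284 ← occupied
  → r_3 = 5.5284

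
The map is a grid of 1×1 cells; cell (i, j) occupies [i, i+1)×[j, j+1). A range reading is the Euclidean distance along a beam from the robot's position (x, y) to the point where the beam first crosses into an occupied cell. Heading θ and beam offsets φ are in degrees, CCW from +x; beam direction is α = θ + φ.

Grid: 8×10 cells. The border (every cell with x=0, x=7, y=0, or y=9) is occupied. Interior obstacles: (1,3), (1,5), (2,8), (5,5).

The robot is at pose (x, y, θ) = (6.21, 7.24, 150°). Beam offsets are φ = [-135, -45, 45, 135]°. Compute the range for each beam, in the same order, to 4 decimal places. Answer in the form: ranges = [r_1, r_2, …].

ranges = [0.8179, 1.8221, 4.7910, 3.0523]

beam 1: φ=-135°, α=15°
  cosα=0.9659 sinα=0.2588 | (6,7) | tMaxX 0.8179 tMaxY 2.9364 | tΔX 1.0353 tΔY 3.8637
    t=0.8179 [x] (7,7) — stop
  → r_1 = 0.8179
beam 2: φ=-45°, α=105°
  cosα=-0.2588 sinα=0.9659 | (6,7) | tMaxX 0.8114 tMaxY 0.7868 | tΔX 3.8637 tΔY 1.0353
    t=0.7868 [y] (6,8)
    t=0.8114 [x] (5,8)
    t=1.8221 [y] (5,9) — stop
  → r_2 = 1.8221
beam 3: φ=45°, α=195°
  cosα=-0.9659 sinα=-0.2588 | (6,7) | tMaxX 0.2174 tMaxY 0.9273 | tΔX 1.0353 tΔY 3.8637
    t=0.2174 [x] (5,7)
    t=0.9273 [y] (5,6)
    t=1.2527 [x] (4,6)
    t=2.2880 [x] (3,6)
    t=3.3232 [x] (2,6)
    t=4.3585 [x] (1,6)
    t=4.7910 [y] (1,5) — stop
  → r_3 = 4.7910
beam 4: φ=135°, α=285°
  cosα=0.2588 sinα=-0.9659 | (6,7) | tMaxX 3.0523 tMaxY 0.2485 | tΔX 3.8637 tΔY 1.0353
    t=0.2485 [y] (6,6)
    t=1.2837 [y] (6,5)
    t=2.3190 [y] (6,4)
    t=3.0523 [x] (7,4) — stop
  → r_4 = 3.0523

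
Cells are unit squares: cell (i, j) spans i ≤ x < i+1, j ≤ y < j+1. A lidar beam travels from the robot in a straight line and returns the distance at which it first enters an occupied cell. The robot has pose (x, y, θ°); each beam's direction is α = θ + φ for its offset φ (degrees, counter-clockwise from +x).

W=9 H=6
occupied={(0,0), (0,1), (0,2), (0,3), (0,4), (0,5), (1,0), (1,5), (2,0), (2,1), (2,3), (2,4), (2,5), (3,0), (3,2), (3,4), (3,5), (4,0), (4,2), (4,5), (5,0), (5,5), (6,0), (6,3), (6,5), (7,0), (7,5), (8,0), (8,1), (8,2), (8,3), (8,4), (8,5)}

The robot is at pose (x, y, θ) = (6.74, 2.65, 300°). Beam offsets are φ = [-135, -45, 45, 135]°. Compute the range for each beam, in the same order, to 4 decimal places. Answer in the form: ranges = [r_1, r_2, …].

beam 1: φ=-135°, α=165°
  d=(-0.9659,0.2588)  start (6,2)  tX=0.7661 tY=1.3523  stride 1/|dx|=1.0353 1/|dy|=3.8637
    cross x-line → (5,2), t=0.7661
    cross y-line → (5,3), t=1.3523
    cross x-line → (4,3), t=1.8014
    cross x-line → (3,3), t=2.8367
    cross x-line → (2,3), t=3.8719 (wall)
  → r_1 = 3.8719
beam 2: φ=-45°, α=255°
  d=(-0.2588,-0.9659)  start (6,2)  tX=2.8591 tY=0.6729  stride 1/|dx|=3.8637 1/|dy|=1.0353
    cross y-line → (6,1), t=0.6729
    cross y-line → (6,0), t=1.7082 (wall)
  → r_2 = 1.7082
beam 3: φ=45°, α=345°
  d=(0.9659,-0.2588)  start (6,2)  tX=0.2692 tY=2.5114  stride 1/|dx|=1.0353 1/|dy|=3.8637
    cross x-line → (7,2), t=0.2692
    cross x-line → (8,2), t=1.3044 (wall)
  → r_3 = 1.3044
beam 4: φ=135°, α=75°
  d=(0.2588,0.9659)  start (6,2)  tX=1.0046 tY=0.3623  stride 1/|dx|=3.8637 1/|dy|=1.0353
    cross y-line → (6,3), t=0.3623 (wall)
  → r_4 = 0.3623

ranges = [3.8719, 1.7082, 1.3044, 0.3623]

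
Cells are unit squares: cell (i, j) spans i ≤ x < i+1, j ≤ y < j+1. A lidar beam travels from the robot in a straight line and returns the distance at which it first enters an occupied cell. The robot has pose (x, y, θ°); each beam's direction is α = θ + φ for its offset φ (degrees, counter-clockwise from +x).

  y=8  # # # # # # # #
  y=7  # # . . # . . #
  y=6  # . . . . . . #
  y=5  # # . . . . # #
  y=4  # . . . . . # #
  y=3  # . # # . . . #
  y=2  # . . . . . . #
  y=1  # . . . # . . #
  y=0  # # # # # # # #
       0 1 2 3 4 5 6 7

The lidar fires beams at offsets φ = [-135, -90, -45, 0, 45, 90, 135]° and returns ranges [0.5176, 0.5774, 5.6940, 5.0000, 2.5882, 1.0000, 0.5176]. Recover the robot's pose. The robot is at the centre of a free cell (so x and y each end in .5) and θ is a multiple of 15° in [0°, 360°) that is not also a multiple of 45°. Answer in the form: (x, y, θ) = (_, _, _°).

Candidates: 34 free-cell centres × 16 headings = 544 poses. Raycast each; keep the one whose scan matches to 4 dp.
  (2.5, 2.5, 75°): beam 1 = 1.7321 ≠ 0.5176 ✗
  (3.5, 6.5, 15°): beam 1 = 2.8868 ≠ 0.5176 ✗
  (5.5, 4.5, 345°): beam 1 = 1.7321 ≠ 0.5176 ✗
  …
  (6.5, 3.5, 210°): r_1=0.5176, r_2=0.5774, r_3=5.6940, r_4=5.0000, r_5=2.5882, r_6=1.0000, r_7=0.5176 — all match ✓
Unique over the lattice → pose = (6.5, 3.5, 210°).

(x, y, θ) = (6.5, 3.5, 210°)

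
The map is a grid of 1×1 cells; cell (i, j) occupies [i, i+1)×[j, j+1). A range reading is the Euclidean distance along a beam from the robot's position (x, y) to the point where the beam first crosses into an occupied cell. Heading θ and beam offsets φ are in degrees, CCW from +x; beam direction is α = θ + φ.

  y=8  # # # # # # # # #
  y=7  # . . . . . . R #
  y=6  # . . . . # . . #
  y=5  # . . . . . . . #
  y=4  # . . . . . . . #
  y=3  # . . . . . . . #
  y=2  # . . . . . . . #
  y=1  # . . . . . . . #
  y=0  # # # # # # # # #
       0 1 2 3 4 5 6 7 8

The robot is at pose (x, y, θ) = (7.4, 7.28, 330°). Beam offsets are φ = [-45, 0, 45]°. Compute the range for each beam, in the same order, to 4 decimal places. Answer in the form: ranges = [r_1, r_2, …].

beam 1: φ=-45°, α=285°
  dir = (cos 285°, sin 285°) = (0.2588, -0.9659); from cell (7,7)
  next x-line at t=2.3182, next y-line at t=0.2899; Δt_x=3.8637, Δt_y=1.0353
    y: enter (7,6) at t=0.2899
    y: enter (7,5) at t=1.3252
    x: enter (8,5) at t=2.3182 ← occupied
  → r_1 = 2.3182
beam 2: φ=0°, α=330°
  dir = (cos 330°, sin 330°) = (0.8660, -0.5000); from cell (7,7)
  next x-line at t=0.6928, next y-line at t=0.5600; Δt_x=1.1547, Δt_y=2.0000
    y: enter (7,6) at t=0.5600
    x: enter (8,6) at t=0.6928 ← occupied
  → r_2 = 0.6928
beam 3: φ=45°, α=15°
  dir = (cos 15°, sin 15°) = (0.9659, 0.2588); from cell (7,7)
  next x-line at t=0.6212, next y-line at t=2.7819; Δt_x=1.0353, Δt_y=3.8637
    x: enter (8,7) at t=0.6212 ← occupied
  → r_3 = 0.6212

ranges = [2.3182, 0.6928, 0.6212]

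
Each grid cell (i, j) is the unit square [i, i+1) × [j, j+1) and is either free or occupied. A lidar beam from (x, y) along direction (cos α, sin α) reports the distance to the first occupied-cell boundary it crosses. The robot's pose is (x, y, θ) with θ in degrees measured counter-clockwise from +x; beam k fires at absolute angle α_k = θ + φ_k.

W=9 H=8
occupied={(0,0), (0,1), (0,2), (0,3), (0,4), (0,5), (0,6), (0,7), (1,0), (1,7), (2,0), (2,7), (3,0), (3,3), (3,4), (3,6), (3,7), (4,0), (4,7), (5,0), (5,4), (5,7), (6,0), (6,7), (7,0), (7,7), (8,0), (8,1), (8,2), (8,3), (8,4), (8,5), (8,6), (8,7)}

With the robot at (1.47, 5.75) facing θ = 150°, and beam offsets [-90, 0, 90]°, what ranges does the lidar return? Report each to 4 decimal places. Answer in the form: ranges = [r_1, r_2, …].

beam 1: φ=-90°, α=60°
  dir = (cos 60°, sin 60°) = (0.5000, 0.8660); from cell (1,5)
  next x-line at t=1.0600, next y-line at t=0.2887; Δt_x=2.0000, Δt_y=1.1547
    y: enter (1,6) at t=0.2887
    x: enter (2,6) at t=1.0600
    y: enter (2,7) at t=1.4434 ← occupied
  → r_1 = 1.4434
beam 2: φ=0°, α=150°
  dir = (cos 150°, sin 150°) = (-0.8660, 0.5000); from cell (1,5)
  next x-line at t=0.5427, next y-line at t=0.5000; Δt_x=1.1547, Δt_y=2.0000
    y: enter (1,6) at t=0.5000
    x: enter (0,6) at t=0.5427 ← occupied
  → r_2 = 0.5427
beam 3: φ=90°, α=240°
  dir = (cos 240°, sin 240°) = (-0.5000, -0.8660); from cell (1,5)
  next x-line at t=0.9400, next y-line at t=0.8660; Δt_x=2.0000, Δt_y=1.1547
    y: enter (1,4) at t=0.8660
    x: enter (0,4) at t=0.9400 ← occupied
  → r_3 = 0.9400

ranges = [1.4434, 0.5427, 0.9400]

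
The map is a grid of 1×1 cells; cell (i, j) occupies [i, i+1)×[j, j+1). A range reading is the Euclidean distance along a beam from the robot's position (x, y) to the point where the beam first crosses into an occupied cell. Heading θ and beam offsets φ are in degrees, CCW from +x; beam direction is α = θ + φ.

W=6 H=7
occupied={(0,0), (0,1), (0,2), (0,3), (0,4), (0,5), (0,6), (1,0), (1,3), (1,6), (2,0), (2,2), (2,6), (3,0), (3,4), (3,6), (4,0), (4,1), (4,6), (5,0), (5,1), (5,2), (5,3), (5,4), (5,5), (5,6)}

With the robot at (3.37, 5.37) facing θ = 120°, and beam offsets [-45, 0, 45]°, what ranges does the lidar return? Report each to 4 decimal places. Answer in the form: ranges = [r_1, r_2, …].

beam 1: φ=-45°, α=75°
  dir = (cos 75°, sin 75°) = (0.2588, 0.9659); from cell (3,5)
  next x-line at t=2.4341, next y-line at t=0.6522; Δt_x=3.8637, Δt_y=1.0353
    y: enter (3,6) at t=0.6522 ← occupied
  → r_1 = 0.6522
beam 2: φ=0°, α=120°
  dir = (cos 120°, sin 120°) = (-0.5000, 0.8660); from cell (3,5)
  next x-line at t=0.7400, next y-line at t=0.7275; Δt_x=2.0000, Δt_y=1.1547
    y: enter (3,6) at t=0.7275 ← occupied
  → r_2 = 0.7275
beam 3: φ=45°, α=165°
  dir = (cos 165°, sin 165°) = (-0.9659, 0.2588); from cell (3,5)
  next x-line at t=0.3831, next y-line at t=2.4341; Δt_x=1.0353, Δt_y=3.8637
    x: enter (2,5) at t=0.3831
    x: enter (1,5) at t=1.4183
    y: enter (1,6) at t=2.4341 ← occupied
  → r_3 = 2.4341

ranges = [0.6522, 0.7275, 2.4341]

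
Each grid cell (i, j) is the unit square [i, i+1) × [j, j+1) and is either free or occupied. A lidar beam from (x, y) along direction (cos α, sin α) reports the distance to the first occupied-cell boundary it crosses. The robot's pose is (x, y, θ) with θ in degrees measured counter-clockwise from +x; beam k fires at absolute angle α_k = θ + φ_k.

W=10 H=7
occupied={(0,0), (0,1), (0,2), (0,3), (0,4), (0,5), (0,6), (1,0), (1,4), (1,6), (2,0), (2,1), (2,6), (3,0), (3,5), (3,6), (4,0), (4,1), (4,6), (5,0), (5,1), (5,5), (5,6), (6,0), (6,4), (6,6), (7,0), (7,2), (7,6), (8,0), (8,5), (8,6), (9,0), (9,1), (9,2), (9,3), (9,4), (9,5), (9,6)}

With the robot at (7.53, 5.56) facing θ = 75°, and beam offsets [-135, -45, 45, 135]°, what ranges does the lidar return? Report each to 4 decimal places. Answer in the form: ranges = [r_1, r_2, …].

beam 1: φ=-135°, α=300°
  cosα=0.5000 sinα=-0.8660 | (7,5) | tMaxX 0.9400 tMaxY 0.6466 | tΔX 2.0000 tΔY 1.1547
    t=0.6466 [y] (7,4)
    t=0.9400 [x] (8,4)
    t=1.8013 [y] (8,3)
    t=2.9400 [x] (9,3) — stop
  → r_1 = 2.9400
beam 2: φ=-45°, α=30°
  cosα=0.8660 sinα=0.5000 | (7,5) | tMaxX 0.5427 tMaxY 0.8800 | tΔX 1.1547 tΔY 2.0000
    t=0.5427 [x] (8,5) — stop
  → r_2 = 0.5427
beam 3: φ=45°, α=120°
  cosα=-0.5000 sinα=0.8660 | (7,5) | tMaxX 1.0600 tMaxY 0.5081 | tΔX 2.0000 tΔY 1.1547
    t=0.5081 [y] (7,6) — stop
  → r_3 = 0.5081
beam 4: φ=135°, α=210°
  cosα=-0.8660 sinα=-0.5000 | (7,5) | tMaxX 0.6120 tMaxY 1.1200 | tΔX 1.1547 tΔY 2.0000
    t=0.6120 [x] (6,5)
    t=1.1200 [y] (6,4) — stop
  → r_4 = 1.1200

ranges = [2.9400, 0.5427, 0.5081, 1.1200]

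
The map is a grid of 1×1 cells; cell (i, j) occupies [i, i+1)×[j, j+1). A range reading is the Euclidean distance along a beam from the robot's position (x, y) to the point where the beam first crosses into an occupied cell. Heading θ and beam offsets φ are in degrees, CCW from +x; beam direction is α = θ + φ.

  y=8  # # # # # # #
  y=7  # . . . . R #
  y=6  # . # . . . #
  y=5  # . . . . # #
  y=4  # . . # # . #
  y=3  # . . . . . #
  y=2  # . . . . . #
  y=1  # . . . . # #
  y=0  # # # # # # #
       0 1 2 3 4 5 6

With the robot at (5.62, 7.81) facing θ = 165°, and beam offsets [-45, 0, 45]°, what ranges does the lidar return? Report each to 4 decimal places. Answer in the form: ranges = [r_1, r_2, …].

beam 1: φ=-45°, α=120°
  dir = (cos 120°, sin 120°) = (-0.5000, 0.8660); from cell (5,7)
  next x-line at t=1.2400, next y-line at t=0.2194; Δt_x=2.0000, Δt_y=1.1547
    y: enter (5,8) at t=0.2194 ← occupied
  → r_1 = 0.2194
beam 2: φ=0°, α=165°
  dir = (cos 165°, sin 165°) = (-0.9659, 0.2588); from cell (5,7)
  next x-line at t=0.6419, next y-line at t=0.7341; Δt_x=1.0353, Δt_y=3.8637
    x: enter (4,7) at t=0.6419
    y: enter (4,8) at t=0.7341 ← occupied
  → r_2 = 0.7341
beam 3: φ=45°, α=210°
  dir = (cos 210°, sin 210°) = (-0.8660, -0.5000); from cell (5,7)
  next x-line at t=0.7159, next y-line at t=1.6200; Δt_x=1.1547, Δt_y=2.0000
    x: enter (4,7) at t=0.7159
    y: enter (4,6) at t=1.6200
    x: enter (3,6) at t=1.8706
    x: enter (2,6) at t=3.0253 ← occupied
  → r_3 = 3.0253

ranges = [0.2194, 0.7341, 3.0253]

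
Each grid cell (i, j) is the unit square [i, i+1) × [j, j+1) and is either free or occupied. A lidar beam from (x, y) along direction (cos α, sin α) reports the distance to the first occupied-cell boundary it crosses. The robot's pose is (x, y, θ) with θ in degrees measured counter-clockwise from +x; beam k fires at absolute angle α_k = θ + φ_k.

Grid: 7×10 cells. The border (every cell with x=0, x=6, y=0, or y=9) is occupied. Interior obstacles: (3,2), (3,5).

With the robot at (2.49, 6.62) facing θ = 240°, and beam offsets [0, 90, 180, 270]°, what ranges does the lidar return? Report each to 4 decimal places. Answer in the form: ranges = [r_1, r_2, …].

beam 1: φ=0°, α=240°
  direction (-0.5000, -0.8660); cell (2,6); t to first gridline: x 0.9800, y 0.7159 (then +2.0000 / +1.1547)
    (2,5) via y @ 0.7159
    (1,5) via x @ 0.9800
    (1,4) via y @ 1.8706
    (0,4) via x @ 2.9800  # hit
  → r_1 = 2.9800
beam 2: φ=90°, α=330°
  direction (0.8660, -0.5000); cell (2,6); t to first gridline: x 0.5889, y 1.2400 (then +1.1547 / +2.0000)
    (3,6) via x @ 0.5889
    (3,5) via y @ 1.2400  # hit
  → r_2 = 1.2400
beam 3: φ=180°, α=60°
  direction (0.5000, 0.8660); cell (2,6); t to first gridline: x 1.0200, y 0.4388 (then +2.0000 / +1.1547)
    (2,7) via y @ 0.4388
    (3,7) via x @ 1.0200
    (3,8) via y @ 1.5935
    (3,9) via y @ 2.7482  # hit
  → r_3 = 2.7482
beam 4: φ=270°, α=150°
  direction (-0.8660, 0.5000); cell (2,6); t to first gridline: x 0.5658, y 0.7600 (then +1.1547 / +2.0000)
    (1,6) via x @ 0.5658
    (1,7) via y @ 0.7600
    (0,7) via x @ 1.7205  # hit
  → r_4 = 1.7205

ranges = [2.9800, 1.2400, 2.7482, 1.7205]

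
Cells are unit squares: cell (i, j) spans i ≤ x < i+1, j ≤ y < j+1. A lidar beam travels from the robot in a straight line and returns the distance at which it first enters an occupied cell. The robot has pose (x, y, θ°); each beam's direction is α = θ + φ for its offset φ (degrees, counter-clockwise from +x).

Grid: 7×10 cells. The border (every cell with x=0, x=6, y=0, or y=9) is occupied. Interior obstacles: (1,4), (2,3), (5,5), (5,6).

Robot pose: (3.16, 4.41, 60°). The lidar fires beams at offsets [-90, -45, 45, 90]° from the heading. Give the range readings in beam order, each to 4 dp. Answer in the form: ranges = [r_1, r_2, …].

beam 1: φ=-90°, α=330°
  direction (0.8660, -0.5000); cell (3,4); t to first gridline: x 0.9699, y 0.8200 (then +1.1547 / +2.0000)
    (3,3) via y @ 0.8200
    (4,3) via x @ 0.9699
    (5,3) via x @ 2.1246
    (5,2) via y @ 2.8200
    (6,2) via x @ 3.2793  # hit
  → r_1 = 3.2793
beam 2: φ=-45°, α=15°
  direction (0.9659, 0.2588); cell (3,4); t to first gridline: x 0.8696, y 2.2796 (then +1.0353 / +3.8637)
    (4,4) via x @ 0.8696
    (5,4) via x @ 1.9049
    (5,5) via y @ 2.2796  # hit
  → r_2 = 2.2796
beam 3: φ=45°, α=105°
  direction (-0.2588, 0.9659); cell (3,4); t to first gridline: x 0.6182, y 0.6108 (then +3.8637 / +1.0353)
    (3,5) via y @ 0.6108
    (2,5) via x @ 0.6182
    (2,6) via y @ 1.6461
    (2,7) via y @ 2.6814
    (2,8) via y @ 3.7166
    (1,8) via x @ 4.4819
    (1,9) via y @ 4.7519  # hit
  → r_3 = 4.7519
beam 4: φ=90°, α=150°
  direction (-0.8660, 0.5000); cell (3,4); t to first gridline: x 0.1848, y 1.1800 (then +1.1547 / +2.0000)
    (2,4) via x @ 0.1848
    (2,5) via y @ 1.1800
    (1,5) via x @ 1.3395
    (0,5) via x @ 2.4942  # hit
  → r_4 = 2.4942

ranges = [3.2793, 2.2796, 4.7519, 2.4942]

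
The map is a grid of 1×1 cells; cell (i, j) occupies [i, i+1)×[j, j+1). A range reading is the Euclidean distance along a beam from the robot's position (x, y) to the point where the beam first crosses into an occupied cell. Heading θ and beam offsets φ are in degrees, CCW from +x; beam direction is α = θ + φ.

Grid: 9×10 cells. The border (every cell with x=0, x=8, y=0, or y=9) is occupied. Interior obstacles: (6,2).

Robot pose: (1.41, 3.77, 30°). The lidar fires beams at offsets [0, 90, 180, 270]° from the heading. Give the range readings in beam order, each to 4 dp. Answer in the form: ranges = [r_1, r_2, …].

ranges = [7.6095, 0.8200, 0.4734, 3.1985]

beam 1: φ=0°, α=30°
  direction (0.8660, 0.5000); cell (1,3); t to first gridline: x 0.6813, y 0.4600 (then +1.1547 / +2.0000)
    (1,4) via y @ 0.4600
    (2,4) via x @ 0.6813
    (3,4) via x @ 1.8360
    (3,5) via y @ 2.4600
    (4,5) via x @ 2.9907
    (5,5) via x @ 4.1454
    (5,6) via y @ 4.4600
    (6,6) via x @ 5.3001
    (7,6) via x @ 6.4548
    (7,7) via y @ 6.4600
    (8,7) via x @ 7.6095  # hit
  → r_1 = 7.6095
beam 2: φ=90°, α=120°
  direction (-0.5000, 0.8660); cell (1,3); t to first gridline: x 0.8200, y 0.2656 (then +2.0000 / +1.1547)
    (1,4) via y @ 0.2656
    (0,4) via x @ 0.8200  # hit
  → r_2 = 0.8200
beam 3: φ=180°, α=210°
  direction (-0.8660, -0.5000); cell (1,3); t to first gridline: x 0.4734, y 1.5400 (then +1.1547 / +2.0000)
    (0,3) via x @ 0.4734  # hit
  → r_3 = 0.4734
beam 4: φ=270°, α=300°
  direction (0.5000, -0.8660); cell (1,3); t to first gridline: x 1.1800, y 0.8891 (then +2.0000 / +1.1547)
    (1,2) via y @ 0.8891
    (2,2) via x @ 1.1800
    (2,1) via y @ 2.0438
    (3,1) via x @ 3.1800
    (3,0) via y @ 3.1985  # hit
  → r_4 = 3.1985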